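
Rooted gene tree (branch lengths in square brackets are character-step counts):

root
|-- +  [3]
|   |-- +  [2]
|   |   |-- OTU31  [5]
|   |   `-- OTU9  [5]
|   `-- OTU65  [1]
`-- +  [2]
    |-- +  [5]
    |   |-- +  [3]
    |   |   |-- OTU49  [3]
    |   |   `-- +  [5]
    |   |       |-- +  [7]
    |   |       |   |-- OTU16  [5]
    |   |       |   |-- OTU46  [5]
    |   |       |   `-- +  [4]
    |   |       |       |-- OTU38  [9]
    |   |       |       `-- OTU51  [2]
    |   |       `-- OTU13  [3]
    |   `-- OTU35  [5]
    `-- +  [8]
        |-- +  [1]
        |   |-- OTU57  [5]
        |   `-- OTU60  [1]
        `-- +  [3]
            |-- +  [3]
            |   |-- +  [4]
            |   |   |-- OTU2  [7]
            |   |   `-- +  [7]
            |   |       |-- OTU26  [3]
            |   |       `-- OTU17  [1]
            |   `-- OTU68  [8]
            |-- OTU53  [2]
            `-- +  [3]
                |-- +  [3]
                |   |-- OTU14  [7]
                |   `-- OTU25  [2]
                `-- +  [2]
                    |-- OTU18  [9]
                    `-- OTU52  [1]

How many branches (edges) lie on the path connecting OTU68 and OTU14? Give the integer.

5

The MRCA of OTU68 and OTU14 is the node subtending (((OTU2,(OTU26,OTU17)),OTU68),OTU53,((OTU14,OTU25),(OTU18,OTU52))).
From OTU68 up to that node: 2 branches. From OTU14 up to the same node: 3 branches. Total: 2 + 3 = 5.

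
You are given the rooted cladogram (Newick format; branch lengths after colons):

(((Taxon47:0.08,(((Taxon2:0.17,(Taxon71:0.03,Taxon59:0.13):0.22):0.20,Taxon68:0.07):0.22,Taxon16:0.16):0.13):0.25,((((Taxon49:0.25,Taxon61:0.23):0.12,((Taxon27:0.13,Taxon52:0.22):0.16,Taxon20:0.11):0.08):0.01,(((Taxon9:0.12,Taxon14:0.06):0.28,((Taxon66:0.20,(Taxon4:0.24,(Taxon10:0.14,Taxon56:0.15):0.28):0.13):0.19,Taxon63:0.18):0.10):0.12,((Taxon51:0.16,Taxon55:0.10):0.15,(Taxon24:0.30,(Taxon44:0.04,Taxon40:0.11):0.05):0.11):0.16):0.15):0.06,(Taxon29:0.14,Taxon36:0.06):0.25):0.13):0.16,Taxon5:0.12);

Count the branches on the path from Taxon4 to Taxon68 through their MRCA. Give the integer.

The MRCA of Taxon4 and Taxon68 is the node subtending ((Taxon47,(((Taxon2,(Taxon71,Taxon59)),Taxon68),Taxon16)),((((Taxon49,Taxon61),((Taxon27,Taxon52),Taxon20)),(((Taxon9,Taxon14),((Taxon66,(Taxon4,(Taxon10,Taxon56))),Taxon63)),((Taxon51,Taxon55),(Taxon24,(Taxon44,Taxon40))))),(Taxon29,Taxon36))).
From Taxon4 up to that node: 8 branches. From Taxon68 up to the same node: 4 branches. Total: 8 + 4 = 12.

12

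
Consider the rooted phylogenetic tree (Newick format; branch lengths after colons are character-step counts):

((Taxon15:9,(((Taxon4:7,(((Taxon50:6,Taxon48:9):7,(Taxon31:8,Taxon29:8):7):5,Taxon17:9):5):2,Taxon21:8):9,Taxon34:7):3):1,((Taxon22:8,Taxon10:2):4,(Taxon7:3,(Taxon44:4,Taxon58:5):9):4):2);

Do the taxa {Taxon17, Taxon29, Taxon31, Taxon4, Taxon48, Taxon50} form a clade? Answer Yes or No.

Yes

The most recent common ancestor of these taxa subtends (Taxon4,(((Taxon50,Taxon48),(Taxon31,Taxon29)),Taxon17)).
That clade has exactly 6 tips — every listed taxon and nothing else — so the group is monophyletic.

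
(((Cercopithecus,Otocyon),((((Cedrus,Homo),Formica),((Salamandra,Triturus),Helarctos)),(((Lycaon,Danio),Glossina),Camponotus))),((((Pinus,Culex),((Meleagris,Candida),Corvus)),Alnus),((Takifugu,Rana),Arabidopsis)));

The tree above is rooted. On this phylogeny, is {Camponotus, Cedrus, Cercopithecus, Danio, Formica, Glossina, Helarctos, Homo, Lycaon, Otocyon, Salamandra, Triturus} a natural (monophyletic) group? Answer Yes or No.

The most recent common ancestor of these taxa subtends ((Cercopithecus,Otocyon),((((Cedrus,Homo),Formica),((Salamandra,Triturus),Helarctos)),(((Lycaon,Danio),Glossina),Camponotus))).
That clade has exactly 12 tips — every listed taxon and nothing else — so the group is monophyletic.

Yes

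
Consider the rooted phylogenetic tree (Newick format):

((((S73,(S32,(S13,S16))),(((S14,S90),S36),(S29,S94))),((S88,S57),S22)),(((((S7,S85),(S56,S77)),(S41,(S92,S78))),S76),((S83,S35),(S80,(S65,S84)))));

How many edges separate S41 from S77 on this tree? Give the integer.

5

The MRCA of S41 and S77 is the node subtending (((S7,S85),(S56,S77)),(S41,(S92,S78))).
From S41 up to that node: 2 branches. From S77 up to the same node: 3 branches. Total: 2 + 3 = 5.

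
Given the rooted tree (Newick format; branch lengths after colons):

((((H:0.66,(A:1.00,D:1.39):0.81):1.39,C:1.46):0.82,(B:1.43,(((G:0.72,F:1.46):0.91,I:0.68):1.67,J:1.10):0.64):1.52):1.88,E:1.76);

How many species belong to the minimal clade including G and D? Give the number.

9

The MRCA of G and D is the node subtending (((H,(A,D)),C),(B,(((G,F),I),J))).
That clade contains 9 terminal taxa: A, B, C, D, F, G, H, I, J.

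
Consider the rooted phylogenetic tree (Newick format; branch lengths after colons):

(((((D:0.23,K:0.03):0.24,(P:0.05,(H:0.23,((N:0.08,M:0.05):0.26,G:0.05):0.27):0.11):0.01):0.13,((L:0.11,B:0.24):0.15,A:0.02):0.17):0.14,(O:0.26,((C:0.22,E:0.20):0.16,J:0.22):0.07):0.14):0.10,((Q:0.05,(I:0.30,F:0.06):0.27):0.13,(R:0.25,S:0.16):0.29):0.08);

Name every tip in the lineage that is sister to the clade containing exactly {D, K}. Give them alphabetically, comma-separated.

G, H, M, N, P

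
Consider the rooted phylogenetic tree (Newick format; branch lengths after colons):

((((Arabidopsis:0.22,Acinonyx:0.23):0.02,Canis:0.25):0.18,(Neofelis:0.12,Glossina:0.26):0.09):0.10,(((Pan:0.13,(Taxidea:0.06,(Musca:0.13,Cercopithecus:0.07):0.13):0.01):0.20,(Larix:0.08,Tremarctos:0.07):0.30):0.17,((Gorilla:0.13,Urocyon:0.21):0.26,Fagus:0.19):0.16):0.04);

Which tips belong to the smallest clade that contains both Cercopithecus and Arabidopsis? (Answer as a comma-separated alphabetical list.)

Acinonyx, Arabidopsis, Canis, Cercopithecus, Fagus, Glossina, Gorilla, Larix, Musca, Neofelis, Pan, Taxidea, Tremarctos, Urocyon

Tracing Cercopithecus: it sits inside (Musca,Cercopithecus).
Tracing Arabidopsis: it sits inside (Arabidopsis,Acinonyx).
The smallest clade enclosing both is the whole tree (their MRCA is the root), so the answer is all 14 tips in alphabetical order.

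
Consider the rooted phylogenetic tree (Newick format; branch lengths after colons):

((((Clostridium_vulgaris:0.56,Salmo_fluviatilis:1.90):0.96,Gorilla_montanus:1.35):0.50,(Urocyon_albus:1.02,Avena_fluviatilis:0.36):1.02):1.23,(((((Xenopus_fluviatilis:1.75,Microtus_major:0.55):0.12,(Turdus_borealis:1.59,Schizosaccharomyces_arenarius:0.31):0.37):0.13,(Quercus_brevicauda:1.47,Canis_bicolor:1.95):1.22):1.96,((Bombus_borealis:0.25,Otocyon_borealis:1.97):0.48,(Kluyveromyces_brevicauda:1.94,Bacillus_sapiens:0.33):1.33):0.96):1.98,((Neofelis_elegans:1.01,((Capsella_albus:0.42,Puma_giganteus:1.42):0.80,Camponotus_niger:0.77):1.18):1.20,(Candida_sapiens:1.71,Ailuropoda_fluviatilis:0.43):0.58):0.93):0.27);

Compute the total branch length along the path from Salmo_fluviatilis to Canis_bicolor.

The path runs Salmo_fluviatilis → … → MRCA → … → Canis_bicolor; the MRCA is the root of the tree.
Branch lengths along that path: 1.90 + 0.96 + 0.50 + 1.23 + 0.27 + 1.98 + 1.96 + 1.22 + 1.95 = 11.97.

11.97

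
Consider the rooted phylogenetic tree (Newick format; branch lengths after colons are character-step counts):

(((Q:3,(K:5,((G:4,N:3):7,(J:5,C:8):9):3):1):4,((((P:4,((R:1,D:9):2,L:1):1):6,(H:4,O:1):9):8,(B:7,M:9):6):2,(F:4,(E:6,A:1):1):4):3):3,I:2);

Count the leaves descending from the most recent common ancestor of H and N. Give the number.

The MRCA of H and N is the node subtending ((Q,(K,((G,N),(J,C)))),((((P,((R,D),L)),(H,O)),(B,M)),(F,(E,A)))).
That clade contains 17 terminal taxa: A, B, C, D, E, F, G, H, J, K, L, M, N, O, P, Q, R.

17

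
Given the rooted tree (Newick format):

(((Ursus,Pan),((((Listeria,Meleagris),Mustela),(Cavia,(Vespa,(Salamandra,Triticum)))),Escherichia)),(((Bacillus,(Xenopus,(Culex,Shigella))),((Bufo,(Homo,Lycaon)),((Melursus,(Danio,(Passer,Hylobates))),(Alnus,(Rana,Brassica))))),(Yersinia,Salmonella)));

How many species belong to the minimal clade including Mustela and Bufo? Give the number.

The MRCA of Mustela and Bufo is the root, so the clade is the entire tree.
That clade contains 26 terminal taxa: Alnus, Bacillus, Brassica, Bufo, Cavia, Culex, Danio, Escherichia, Homo, Hylobates, Listeria, Lycaon, Meleagris, Melursus, Mustela, Pan, Passer, Rana, Salamandra, Salmonella, Shigella, Triticum, Ursus, Vespa, Xenopus, Yersinia.

26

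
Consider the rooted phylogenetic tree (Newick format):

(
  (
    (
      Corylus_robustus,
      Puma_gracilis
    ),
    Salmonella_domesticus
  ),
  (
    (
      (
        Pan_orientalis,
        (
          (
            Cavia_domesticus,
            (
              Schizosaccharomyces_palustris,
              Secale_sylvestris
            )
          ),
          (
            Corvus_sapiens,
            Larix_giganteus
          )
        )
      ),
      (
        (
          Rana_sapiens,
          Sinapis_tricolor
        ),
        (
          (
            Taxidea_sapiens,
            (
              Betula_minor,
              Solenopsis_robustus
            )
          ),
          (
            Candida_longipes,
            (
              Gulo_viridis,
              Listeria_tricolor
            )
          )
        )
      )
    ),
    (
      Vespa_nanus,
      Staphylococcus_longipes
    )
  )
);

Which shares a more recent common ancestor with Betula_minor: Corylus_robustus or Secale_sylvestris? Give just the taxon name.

Secale_sylvestris

The MRCA of Betula_minor and Secale_sylvestris subtends ((Pan_orientalis,((Cavia_domesticus,(Schizosaccharomyces_palustris,Secale_sylvestris)),(Corvus_sapiens,Larix_giganteus))),((Rana_sapiens,Sinapis_tricolor),((Taxidea_sapiens,(Betula_minor,Solenopsis_robustus)),(Candida_longipes,(Gulo_viridis,Listeria_tricolor))))) (14 taxa).
The MRCA of Betula_minor and Corylus_robustus is the root, subtending the entire tree (19 taxa).
The first is nested inside the second, so Betula_minor shares a more recent common ancestor with Secale_sylvestris.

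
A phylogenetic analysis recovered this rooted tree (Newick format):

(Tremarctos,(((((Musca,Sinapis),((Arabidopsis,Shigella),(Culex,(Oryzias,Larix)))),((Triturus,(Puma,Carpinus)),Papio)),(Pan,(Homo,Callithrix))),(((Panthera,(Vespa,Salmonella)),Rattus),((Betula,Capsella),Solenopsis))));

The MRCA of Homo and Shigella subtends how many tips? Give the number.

The MRCA of Homo and Shigella is the node subtending ((((Musca,Sinapis),((Arabidopsis,Shigella),(Culex,(Oryzias,Larix)))),((Triturus,(Puma,Carpinus)),Papio)),(Pan,(Homo,Callithrix))).
That clade contains 14 terminal taxa: Arabidopsis, Callithrix, Carpinus, Culex, Homo, Larix, Musca, Oryzias, Pan, Papio, Puma, Shigella, Sinapis, Triturus.

14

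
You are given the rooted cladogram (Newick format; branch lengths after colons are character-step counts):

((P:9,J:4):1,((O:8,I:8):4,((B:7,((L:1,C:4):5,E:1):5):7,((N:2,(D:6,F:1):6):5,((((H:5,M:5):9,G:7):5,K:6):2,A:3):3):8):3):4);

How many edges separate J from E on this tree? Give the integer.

The MRCA of J and E is the root of the tree.
From J up to that node: 2 branches. From E up to the same node: 5 branches. Total: 2 + 5 = 7.

7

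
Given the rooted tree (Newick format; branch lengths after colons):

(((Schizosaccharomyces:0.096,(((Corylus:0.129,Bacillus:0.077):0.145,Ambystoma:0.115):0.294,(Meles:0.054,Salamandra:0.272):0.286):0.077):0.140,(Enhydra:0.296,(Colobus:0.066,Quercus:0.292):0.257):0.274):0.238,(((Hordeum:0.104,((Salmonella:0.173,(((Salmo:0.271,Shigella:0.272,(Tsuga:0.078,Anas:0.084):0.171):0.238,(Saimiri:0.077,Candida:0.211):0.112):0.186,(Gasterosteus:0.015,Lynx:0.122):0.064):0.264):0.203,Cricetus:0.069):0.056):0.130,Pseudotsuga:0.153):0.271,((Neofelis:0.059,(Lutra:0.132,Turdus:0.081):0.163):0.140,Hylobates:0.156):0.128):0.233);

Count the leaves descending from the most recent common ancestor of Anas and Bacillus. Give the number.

The MRCA of Anas and Bacillus is the root, so the clade is the entire tree.
That clade contains 25 terminal taxa: Ambystoma, Anas, Bacillus, Candida, Colobus, Corylus, Cricetus, Enhydra, Gasterosteus, Hordeum, Hylobates, Lutra, Lynx, Meles, Neofelis, Pseudotsuga, Quercus, Saimiri, Salamandra, Salmo, Salmonella, Schizosaccharomyces, Shigella, Tsuga, Turdus.

25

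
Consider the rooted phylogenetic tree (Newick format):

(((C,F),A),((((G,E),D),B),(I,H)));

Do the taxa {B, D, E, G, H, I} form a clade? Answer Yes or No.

The most recent common ancestor of these taxa subtends ((((G,E),D),B),(I,H)).
That clade has exactly 6 tips — every listed taxon and nothing else — so the group is monophyletic.

Yes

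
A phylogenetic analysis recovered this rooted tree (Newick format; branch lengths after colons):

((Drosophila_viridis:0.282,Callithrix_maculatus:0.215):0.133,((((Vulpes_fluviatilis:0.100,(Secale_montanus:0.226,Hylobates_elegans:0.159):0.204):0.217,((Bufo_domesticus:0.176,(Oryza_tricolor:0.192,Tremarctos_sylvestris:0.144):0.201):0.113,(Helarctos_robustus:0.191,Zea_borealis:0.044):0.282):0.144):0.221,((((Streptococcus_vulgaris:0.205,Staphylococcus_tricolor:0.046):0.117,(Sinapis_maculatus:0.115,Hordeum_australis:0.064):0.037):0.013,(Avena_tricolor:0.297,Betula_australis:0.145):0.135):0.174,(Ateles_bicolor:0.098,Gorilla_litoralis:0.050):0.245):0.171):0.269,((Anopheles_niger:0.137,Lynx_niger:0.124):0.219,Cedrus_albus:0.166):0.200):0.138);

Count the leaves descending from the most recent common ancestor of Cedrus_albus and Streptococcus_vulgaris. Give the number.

The MRCA of Cedrus_albus and Streptococcus_vulgaris is the node subtending ((((Vulpes_fluviatilis,(Secale_montanus,Hylobates_elegans)),((Bufo_domesticus,(Oryza_tricolor,Tremarctos_sylvestris)),(Helarctos_robustus,Zea_borealis))),((((Streptococcus_vulgaris,Staphylococcus_tricolor),(Sinapis_maculatus,Hordeum_australis)),(Avena_tricolor,Betula_australis)),(Ateles_bicolor,Gorilla_litoralis))),((Anopheles_niger,Lynx_niger),Cedrus_albus)).
That clade contains 19 terminal taxa: Anopheles_niger, Ateles_bicolor, Avena_tricolor, Betula_australis, Bufo_domesticus, Cedrus_albus, Gorilla_litoralis, Helarctos_robustus, Hordeum_australis, Hylobates_elegans, Lynx_niger, Oryza_tricolor, Secale_montanus, Sinapis_maculatus, Staphylococcus_tricolor, Streptococcus_vulgaris, Tremarctos_sylvestris, Vulpes_fluviatilis, Zea_borealis.

19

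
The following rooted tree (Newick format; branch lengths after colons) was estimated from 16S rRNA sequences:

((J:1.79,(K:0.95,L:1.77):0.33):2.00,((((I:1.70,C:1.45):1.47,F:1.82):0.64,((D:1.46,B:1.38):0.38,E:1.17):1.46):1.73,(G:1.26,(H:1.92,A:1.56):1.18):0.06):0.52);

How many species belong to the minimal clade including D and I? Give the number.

The MRCA of D and I is the node subtending (((I,C),F),((D,B),E)).
That clade contains 6 terminal taxa: B, C, D, E, F, I.

6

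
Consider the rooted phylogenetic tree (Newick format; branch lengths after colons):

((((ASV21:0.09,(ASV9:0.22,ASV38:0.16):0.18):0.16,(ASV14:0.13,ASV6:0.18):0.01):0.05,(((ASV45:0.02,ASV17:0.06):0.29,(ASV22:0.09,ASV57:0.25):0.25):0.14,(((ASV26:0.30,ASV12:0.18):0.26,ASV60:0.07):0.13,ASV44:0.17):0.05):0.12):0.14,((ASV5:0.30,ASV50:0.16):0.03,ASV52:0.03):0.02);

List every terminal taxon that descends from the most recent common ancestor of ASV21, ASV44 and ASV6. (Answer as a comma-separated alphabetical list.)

Tracing ASV21: it sits inside (ASV21,(ASV9,ASV38)).
Tracing ASV44: it sits inside (((ASV26,ASV12),ASV60),ASV44).
Tracing ASV6: it sits inside (ASV14,ASV6).
The smallest clade enclosing all 3 is (((ASV21,(ASV9,ASV38)),(ASV14,ASV6)),(((ASV45,ASV17),(ASV22,ASV57)),(((ASV26,ASV12),ASV60),ASV44))); the answer is its 13 terminal taxa in alphabetical order.

ASV12, ASV14, ASV17, ASV21, ASV22, ASV26, ASV38, ASV44, ASV45, ASV57, ASV6, ASV60, ASV9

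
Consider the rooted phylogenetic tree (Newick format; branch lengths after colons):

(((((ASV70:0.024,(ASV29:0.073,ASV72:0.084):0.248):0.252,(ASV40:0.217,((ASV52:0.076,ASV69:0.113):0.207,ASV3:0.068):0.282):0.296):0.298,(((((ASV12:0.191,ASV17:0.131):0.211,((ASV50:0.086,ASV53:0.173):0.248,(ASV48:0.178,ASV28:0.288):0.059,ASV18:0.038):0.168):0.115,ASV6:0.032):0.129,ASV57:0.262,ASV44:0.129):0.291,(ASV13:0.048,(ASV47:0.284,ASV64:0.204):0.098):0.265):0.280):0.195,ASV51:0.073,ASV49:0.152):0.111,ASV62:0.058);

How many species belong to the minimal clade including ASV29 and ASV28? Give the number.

The MRCA of ASV29 and ASV28 is the node subtending (((ASV70,(ASV29,ASV72)),(ASV40,((ASV52,ASV69),ASV3))),(((((ASV12,ASV17),((ASV50,ASV53),(ASV48,ASV28),ASV18)),ASV6),ASV57,ASV44),(ASV13,(ASV47,ASV64)))).
That clade contains 20 terminal taxa: ASV12, ASV13, ASV17, ASV18, ASV28, ASV29, ASV3, ASV40, ASV44, ASV47, ASV48, ASV50, ASV52, ASV53, ASV57, ASV6, ASV64, ASV69, ASV70, ASV72.

20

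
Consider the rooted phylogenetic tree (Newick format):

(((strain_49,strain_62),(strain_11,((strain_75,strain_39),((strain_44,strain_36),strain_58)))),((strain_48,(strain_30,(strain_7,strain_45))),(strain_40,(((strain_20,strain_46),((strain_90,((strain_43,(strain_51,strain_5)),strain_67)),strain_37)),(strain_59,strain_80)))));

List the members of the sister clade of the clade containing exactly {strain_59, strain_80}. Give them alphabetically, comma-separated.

The clade containing exactly {strain_59, strain_80} attaches to the tree at the node subtending (((strain_20,strain_46),((strain_90,((strain_43,(strain_51,strain_5)),strain_67)),strain_37)),(strain_59,strain_80)).
The other lineage descending from that same node — the sister group — is ((strain_20,strain_46),((strain_90,((strain_43,(strain_51,strain_5)),strain_67)),strain_37)); its 8 tips in alphabetical order are the answer.

strain_20, strain_37, strain_43, strain_46, strain_5, strain_51, strain_67, strain_90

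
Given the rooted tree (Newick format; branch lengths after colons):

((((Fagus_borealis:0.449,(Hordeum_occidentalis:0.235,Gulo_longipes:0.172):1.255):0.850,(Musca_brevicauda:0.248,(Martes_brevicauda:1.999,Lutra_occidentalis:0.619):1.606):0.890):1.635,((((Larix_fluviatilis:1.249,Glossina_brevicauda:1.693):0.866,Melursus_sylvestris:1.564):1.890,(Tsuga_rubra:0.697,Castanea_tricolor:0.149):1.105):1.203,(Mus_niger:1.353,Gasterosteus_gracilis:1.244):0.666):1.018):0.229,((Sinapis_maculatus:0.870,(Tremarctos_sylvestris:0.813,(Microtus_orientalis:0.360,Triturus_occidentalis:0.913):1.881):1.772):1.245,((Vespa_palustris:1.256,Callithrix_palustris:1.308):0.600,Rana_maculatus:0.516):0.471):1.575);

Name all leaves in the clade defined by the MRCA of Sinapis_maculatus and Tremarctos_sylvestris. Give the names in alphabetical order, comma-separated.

Microtus_orientalis, Sinapis_maculatus, Tremarctos_sylvestris, Triturus_occidentalis

Tracing Sinapis_maculatus: it sits inside (Sinapis_maculatus,(Tremarctos_sylvestris,(Microtus_orientalis,Triturus_occidentalis))).
Tracing Tremarctos_sylvestris: it sits inside (Tremarctos_sylvestris,(Microtus_orientalis,Triturus_occidentalis)).
The smallest clade enclosing both is (Sinapis_maculatus,(Tremarctos_sylvestris,(Microtus_orientalis,Triturus_occidentalis))); the answer is its 4 terminal taxa in alphabetical order.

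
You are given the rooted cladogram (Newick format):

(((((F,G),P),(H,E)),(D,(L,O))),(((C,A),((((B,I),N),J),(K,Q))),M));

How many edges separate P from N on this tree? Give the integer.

10

The MRCA of P and N is the root of the tree.
From P up to that node: 4 branches. From N up to the same node: 6 branches. Total: 4 + 6 = 10.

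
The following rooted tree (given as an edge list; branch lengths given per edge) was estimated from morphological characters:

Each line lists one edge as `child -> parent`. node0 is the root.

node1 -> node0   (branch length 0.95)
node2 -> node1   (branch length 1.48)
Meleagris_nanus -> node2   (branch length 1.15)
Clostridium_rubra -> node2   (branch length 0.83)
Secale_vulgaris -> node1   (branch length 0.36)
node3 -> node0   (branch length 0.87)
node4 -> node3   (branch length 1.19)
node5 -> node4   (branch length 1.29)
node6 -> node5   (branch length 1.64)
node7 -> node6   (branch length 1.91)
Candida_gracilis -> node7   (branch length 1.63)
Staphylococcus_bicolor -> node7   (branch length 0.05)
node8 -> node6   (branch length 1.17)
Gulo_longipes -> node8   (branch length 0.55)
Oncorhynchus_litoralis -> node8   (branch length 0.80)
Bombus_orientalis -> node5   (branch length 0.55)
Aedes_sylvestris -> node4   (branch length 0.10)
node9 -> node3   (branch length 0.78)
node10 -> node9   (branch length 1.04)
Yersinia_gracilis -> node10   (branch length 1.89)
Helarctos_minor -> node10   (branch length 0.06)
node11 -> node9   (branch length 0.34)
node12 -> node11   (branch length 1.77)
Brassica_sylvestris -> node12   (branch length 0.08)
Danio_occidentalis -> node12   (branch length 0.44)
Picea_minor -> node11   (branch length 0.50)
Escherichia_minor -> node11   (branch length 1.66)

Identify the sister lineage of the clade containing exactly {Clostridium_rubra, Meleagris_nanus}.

The clade containing exactly {Clostridium_rubra, Meleagris_nanus} attaches to the tree at the node subtending ((Meleagris_nanus,Clostridium_rubra),Secale_vulgaris).
The other lineage descending from that same node — the sister group — is the single tip Secale_vulgaris.

Secale_vulgaris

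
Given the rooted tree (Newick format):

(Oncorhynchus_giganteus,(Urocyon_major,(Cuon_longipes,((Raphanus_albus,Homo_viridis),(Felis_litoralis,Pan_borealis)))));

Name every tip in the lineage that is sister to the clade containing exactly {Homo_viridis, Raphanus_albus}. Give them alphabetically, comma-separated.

The clade containing exactly {Homo_viridis, Raphanus_albus} attaches to the tree at the node subtending ((Raphanus_albus,Homo_viridis),(Felis_litoralis,Pan_borealis)).
The other lineage descending from that same node — the sister group — is (Felis_litoralis,Pan_borealis); its 2 tips in alphabetical order are the answer.

Felis_litoralis, Pan_borealis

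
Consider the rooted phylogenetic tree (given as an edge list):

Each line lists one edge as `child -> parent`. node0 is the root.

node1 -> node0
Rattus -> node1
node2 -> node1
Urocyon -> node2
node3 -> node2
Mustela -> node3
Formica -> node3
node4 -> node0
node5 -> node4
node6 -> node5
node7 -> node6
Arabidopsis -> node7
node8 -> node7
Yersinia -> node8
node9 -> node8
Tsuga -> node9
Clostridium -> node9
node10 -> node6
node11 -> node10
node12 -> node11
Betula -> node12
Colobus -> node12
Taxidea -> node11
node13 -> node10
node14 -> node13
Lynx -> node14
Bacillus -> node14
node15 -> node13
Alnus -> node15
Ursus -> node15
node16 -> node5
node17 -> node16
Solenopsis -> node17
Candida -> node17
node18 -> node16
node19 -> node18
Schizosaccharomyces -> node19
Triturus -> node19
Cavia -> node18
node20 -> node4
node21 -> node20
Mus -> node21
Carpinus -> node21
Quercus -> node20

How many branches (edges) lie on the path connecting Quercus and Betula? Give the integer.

8

The MRCA of Quercus and Betula is the node subtending ((((Arabidopsis,(Yersinia,(Tsuga,Clostridium))),(((Betula,Colobus),Taxidea),((Lynx,Bacillus),(Alnus,Ursus)))),((Solenopsis,Candida),((Schizosaccharomyces,Triturus),Cavia))),((Mus,Carpinus),Quercus)).
From Quercus up to that node: 2 branches. From Betula up to the same node: 6 branches. Total: 2 + 6 = 8.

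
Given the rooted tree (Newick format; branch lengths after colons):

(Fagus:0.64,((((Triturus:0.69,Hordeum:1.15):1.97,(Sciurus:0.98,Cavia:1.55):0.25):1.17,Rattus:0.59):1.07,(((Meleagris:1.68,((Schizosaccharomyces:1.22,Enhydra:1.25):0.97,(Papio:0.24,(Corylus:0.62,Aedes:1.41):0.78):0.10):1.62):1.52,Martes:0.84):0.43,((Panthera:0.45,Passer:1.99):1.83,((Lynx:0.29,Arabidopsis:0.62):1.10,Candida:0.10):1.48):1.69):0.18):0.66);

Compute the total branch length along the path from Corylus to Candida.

The path runs Corylus → … → MRCA → … → Candida; the MRCA is the node subtending (((Meleagris,((Schizosaccharomyces,Enhydra),(Papio,(Corylus,Aedes)))),Martes),((Panthera,Passer),((Lynx,Arabidopsis),Candida))).
Branch lengths along that path: 0.62 + 0.78 + 0.10 + 1.62 + 1.52 + 0.43 + 1.69 + 1.48 + 0.10 = 8.34.

8.34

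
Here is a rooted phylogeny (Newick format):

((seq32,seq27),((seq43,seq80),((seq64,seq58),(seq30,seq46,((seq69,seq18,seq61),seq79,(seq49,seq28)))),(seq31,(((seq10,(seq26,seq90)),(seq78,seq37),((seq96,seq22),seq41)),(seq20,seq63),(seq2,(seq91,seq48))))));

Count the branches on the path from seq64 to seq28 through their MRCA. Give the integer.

The MRCA of seq64 and seq28 is the node subtending ((seq64,seq58),(seq30,seq46,((seq69,seq18,seq61),seq79,(seq49,seq28)))).
From seq64 up to that node: 2 branches. From seq28 up to the same node: 4 branches. Total: 2 + 4 = 6.

6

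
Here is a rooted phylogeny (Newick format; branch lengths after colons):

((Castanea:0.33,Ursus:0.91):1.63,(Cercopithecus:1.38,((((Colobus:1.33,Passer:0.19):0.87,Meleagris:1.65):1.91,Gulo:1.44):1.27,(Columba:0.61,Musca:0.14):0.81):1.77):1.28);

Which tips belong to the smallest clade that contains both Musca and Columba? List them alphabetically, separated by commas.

Tracing Musca: it sits inside (Columba,Musca).
Tracing Columba: it sits inside (Columba,Musca).
The smallest clade enclosing both is (Columba,Musca); the answer is its 2 terminal taxa in alphabetical order.

Columba, Musca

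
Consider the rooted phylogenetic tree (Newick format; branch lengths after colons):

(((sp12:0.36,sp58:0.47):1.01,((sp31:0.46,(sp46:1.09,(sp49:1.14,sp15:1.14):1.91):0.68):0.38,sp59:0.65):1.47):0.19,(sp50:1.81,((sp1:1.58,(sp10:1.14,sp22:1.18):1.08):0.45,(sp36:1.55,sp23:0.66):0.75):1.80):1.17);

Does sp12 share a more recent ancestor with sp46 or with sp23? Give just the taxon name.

The MRCA of sp12 and sp46 subtends ((sp12,sp58),((sp31,(sp46,(sp49,sp15))),sp59)) (7 taxa).
The MRCA of sp12 and sp23 is the root, subtending the entire tree (13 taxa).
The first is nested inside the second, so sp12 shares a more recent common ancestor with sp46.

sp46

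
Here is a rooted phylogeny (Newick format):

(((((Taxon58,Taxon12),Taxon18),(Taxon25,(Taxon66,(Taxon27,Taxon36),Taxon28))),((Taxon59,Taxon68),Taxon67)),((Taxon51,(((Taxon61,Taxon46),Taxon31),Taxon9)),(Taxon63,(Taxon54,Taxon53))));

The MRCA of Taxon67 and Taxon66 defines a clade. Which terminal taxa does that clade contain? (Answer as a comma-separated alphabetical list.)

Tracing Taxon67: it sits inside ((Taxon59,Taxon68),Taxon67).
Tracing Taxon66: it sits inside (Taxon66,(Taxon27,Taxon36),Taxon28).
The smallest clade enclosing both is ((((Taxon58,Taxon12),Taxon18),(Taxon25,(Taxon66,(Taxon27,Taxon36),Taxon28))),((Taxon59,Taxon68),Taxon67)); the answer is its 11 terminal taxa in alphabetical order.

Taxon12, Taxon18, Taxon25, Taxon27, Taxon28, Taxon36, Taxon58, Taxon59, Taxon66, Taxon67, Taxon68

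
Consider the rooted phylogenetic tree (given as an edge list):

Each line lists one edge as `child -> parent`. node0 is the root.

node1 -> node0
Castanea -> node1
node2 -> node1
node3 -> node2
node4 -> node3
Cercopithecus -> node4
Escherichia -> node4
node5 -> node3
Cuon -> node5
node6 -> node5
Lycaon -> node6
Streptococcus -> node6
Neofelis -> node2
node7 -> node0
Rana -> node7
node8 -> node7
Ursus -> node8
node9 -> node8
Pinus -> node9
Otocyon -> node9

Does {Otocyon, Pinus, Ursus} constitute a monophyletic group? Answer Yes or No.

Yes

The most recent common ancestor of these taxa subtends (Ursus,(Pinus,Otocyon)).
That clade has exactly 3 tips — every listed taxon and nothing else — so the group is monophyletic.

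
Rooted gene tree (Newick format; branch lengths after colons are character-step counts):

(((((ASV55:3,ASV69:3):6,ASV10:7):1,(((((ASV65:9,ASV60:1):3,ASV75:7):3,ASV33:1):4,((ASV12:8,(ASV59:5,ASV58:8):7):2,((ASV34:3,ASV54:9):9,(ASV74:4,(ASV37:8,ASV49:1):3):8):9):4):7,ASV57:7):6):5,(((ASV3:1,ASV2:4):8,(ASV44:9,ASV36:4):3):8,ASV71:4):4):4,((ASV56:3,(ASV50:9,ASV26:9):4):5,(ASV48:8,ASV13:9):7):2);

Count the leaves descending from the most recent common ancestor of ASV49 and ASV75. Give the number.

12

The MRCA of ASV49 and ASV75 is the node subtending ((((ASV65,ASV60),ASV75),ASV33),((ASV12,(ASV59,ASV58)),((ASV34,ASV54),(ASV74,(ASV37,ASV49))))).
That clade contains 12 terminal taxa: ASV12, ASV33, ASV34, ASV37, ASV49, ASV54, ASV58, ASV59, ASV60, ASV65, ASV74, ASV75.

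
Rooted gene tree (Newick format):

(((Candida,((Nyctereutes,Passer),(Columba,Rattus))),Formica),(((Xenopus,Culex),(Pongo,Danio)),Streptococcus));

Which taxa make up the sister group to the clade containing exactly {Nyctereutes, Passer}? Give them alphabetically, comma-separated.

Columba, Rattus

The clade containing exactly {Nyctereutes, Passer} attaches to the tree at the node subtending ((Nyctereutes,Passer),(Columba,Rattus)).
The other lineage descending from that same node — the sister group — is (Columba,Rattus); its 2 tips in alphabetical order are the answer.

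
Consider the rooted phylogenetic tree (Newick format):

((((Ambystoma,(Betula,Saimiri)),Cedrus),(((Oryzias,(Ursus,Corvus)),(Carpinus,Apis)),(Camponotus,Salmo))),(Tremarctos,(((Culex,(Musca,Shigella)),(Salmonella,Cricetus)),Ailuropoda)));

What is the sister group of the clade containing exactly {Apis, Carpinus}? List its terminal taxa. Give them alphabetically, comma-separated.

The clade containing exactly {Apis, Carpinus} attaches to the tree at the node subtending ((Oryzias,(Ursus,Corvus)),(Carpinus,Apis)).
The other lineage descending from that same node — the sister group — is (Oryzias,(Ursus,Corvus)); its 3 tips in alphabetical order are the answer.

Corvus, Oryzias, Ursus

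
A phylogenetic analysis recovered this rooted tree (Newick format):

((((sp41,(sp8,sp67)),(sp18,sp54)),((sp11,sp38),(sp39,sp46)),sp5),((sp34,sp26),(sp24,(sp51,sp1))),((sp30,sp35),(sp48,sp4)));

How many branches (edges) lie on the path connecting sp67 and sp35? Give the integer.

The MRCA of sp67 and sp35 is the root of the tree.
From sp67 up to that node: 5 branches. From sp35 up to the same node: 3 branches. Total: 5 + 3 = 8.

8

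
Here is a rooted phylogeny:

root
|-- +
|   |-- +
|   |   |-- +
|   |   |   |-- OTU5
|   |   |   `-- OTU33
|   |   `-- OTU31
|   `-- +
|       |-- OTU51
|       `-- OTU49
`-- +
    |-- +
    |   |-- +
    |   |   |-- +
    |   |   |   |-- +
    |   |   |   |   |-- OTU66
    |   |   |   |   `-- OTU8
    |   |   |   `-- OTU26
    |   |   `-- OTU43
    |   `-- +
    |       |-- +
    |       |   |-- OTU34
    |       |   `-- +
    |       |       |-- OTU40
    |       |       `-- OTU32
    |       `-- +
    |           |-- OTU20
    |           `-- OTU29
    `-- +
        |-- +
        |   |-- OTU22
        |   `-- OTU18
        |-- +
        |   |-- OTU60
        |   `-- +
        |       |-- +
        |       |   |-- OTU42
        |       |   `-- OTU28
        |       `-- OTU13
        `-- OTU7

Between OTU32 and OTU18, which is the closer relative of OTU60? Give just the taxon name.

The MRCA of OTU60 and OTU18 subtends ((OTU22,OTU18),(OTU60,((OTU42,OTU28),OTU13)),OTU7) (7 taxa).
The MRCA of OTU60 and OTU32 subtends (((((OTU66,OTU8),OTU26),OTU43),((OTU34,(OTU40,OTU32)),(OTU20,OTU29))),((OTU22,OTU18),(OTU60,((OTU42,OTU28),OTU13)),OTU7)) (16 taxa).
The first is nested inside the second, so OTU60 shares a more recent common ancestor with OTU18.

OTU18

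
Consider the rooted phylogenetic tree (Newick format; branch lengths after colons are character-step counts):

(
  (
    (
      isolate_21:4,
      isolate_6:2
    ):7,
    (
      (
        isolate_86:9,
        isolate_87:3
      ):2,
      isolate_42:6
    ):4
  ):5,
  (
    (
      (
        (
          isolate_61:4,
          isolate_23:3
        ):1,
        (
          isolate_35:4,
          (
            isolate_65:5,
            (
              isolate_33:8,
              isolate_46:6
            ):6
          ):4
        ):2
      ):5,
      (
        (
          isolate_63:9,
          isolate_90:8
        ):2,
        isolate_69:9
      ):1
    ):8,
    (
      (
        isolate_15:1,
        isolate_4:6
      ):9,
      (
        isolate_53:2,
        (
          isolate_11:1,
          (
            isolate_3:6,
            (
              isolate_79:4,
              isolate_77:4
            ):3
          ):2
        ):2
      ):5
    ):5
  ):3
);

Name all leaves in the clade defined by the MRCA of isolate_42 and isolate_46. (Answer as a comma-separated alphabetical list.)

isolate_11, isolate_15, isolate_21, isolate_23, isolate_3, isolate_33, isolate_35, isolate_4, isolate_42, isolate_46, isolate_53, isolate_6, isolate_61, isolate_63, isolate_65, isolate_69, isolate_77, isolate_79, isolate_86, isolate_87, isolate_90

Tracing isolate_42: it sits inside ((isolate_86,isolate_87),isolate_42).
Tracing isolate_46: it sits inside (isolate_33,isolate_46).
The smallest clade enclosing both is the whole tree (their MRCA is the root), so the answer is all 21 tips in alphabetical order.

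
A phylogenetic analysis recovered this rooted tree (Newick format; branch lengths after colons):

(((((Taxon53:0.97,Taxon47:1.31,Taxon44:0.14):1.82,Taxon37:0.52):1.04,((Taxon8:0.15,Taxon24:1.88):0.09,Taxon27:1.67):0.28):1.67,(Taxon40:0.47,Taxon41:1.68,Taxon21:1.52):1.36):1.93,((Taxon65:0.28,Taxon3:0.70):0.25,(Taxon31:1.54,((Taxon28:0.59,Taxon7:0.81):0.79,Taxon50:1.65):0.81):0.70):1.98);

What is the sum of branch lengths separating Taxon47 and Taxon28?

The path runs Taxon47 → … → MRCA → … → Taxon28; the MRCA is the root of the tree.
Branch lengths along that path: 1.31 + 1.82 + 1.04 + 1.67 + 1.93 + 1.98 + 0.70 + 0.81 + 0.79 + 0.59 = 12.64.

12.64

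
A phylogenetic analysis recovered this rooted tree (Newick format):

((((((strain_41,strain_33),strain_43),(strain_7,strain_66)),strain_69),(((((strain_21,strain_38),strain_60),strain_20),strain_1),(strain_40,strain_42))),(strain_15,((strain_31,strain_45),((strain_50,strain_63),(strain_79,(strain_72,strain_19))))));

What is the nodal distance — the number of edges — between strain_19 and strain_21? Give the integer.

13

The MRCA of strain_19 and strain_21 is the root of the tree.
From strain_19 up to that node: 6 branches. From strain_21 up to the same node: 7 branches. Total: 6 + 7 = 13.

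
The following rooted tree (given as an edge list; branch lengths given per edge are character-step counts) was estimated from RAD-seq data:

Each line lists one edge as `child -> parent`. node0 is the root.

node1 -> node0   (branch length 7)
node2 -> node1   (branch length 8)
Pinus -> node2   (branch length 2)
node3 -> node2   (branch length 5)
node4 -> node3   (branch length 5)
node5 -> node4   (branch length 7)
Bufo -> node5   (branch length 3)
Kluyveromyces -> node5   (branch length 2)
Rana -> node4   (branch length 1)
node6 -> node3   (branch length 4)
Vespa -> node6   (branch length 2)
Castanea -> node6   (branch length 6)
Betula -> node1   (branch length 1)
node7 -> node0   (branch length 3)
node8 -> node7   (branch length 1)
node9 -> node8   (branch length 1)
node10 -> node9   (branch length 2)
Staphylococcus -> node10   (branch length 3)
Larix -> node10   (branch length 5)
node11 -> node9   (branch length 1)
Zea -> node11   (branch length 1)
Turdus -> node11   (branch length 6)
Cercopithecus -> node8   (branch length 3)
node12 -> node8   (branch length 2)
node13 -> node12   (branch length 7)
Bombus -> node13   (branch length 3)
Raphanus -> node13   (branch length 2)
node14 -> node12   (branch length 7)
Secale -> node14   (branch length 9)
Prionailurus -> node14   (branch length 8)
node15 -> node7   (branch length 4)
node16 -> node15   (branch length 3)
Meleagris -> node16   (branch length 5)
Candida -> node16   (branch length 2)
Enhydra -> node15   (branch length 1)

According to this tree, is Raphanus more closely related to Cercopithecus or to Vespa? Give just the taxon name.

Cercopithecus

The MRCA of Raphanus and Cercopithecus subtends (((Staphylococcus,Larix),(Zea,Turdus)),Cercopithecus,((Bombus,Raphanus),(Secale,Prionailurus))) (9 taxa).
The MRCA of Raphanus and Vespa is the root, subtending the entire tree (19 taxa).
The first is nested inside the second, so Raphanus shares a more recent common ancestor with Cercopithecus.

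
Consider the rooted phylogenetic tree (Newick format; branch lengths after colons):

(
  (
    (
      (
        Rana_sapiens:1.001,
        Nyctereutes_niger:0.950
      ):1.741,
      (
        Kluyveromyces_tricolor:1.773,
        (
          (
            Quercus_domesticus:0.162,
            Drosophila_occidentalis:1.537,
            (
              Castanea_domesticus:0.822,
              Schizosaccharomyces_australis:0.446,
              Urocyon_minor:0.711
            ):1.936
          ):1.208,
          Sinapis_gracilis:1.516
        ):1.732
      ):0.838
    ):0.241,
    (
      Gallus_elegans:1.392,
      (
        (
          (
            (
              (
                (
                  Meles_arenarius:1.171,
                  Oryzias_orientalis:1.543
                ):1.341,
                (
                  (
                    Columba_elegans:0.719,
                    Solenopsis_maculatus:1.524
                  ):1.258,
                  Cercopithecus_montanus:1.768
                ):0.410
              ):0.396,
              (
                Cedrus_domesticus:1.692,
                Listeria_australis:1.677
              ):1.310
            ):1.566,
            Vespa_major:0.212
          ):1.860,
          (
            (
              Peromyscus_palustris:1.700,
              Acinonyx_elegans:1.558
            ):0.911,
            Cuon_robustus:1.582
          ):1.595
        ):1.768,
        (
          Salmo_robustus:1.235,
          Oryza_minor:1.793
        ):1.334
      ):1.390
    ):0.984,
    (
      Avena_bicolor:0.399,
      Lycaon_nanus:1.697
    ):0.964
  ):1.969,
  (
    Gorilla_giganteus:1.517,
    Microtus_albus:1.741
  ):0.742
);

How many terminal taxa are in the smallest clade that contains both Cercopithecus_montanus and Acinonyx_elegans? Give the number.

11

The MRCA of Cercopithecus_montanus and Acinonyx_elegans is the node subtending (((((Meles_arenarius,Oryzias_orientalis),((Columba_elegans,Solenopsis_maculatus),Cercopithecus_montanus)),(Cedrus_domesticus,Listeria_australis)),Vespa_major),((Peromyscus_palustris,Acinonyx_elegans),Cuon_robustus)).
That clade contains 11 terminal taxa: Acinonyx_elegans, Cedrus_domesticus, Cercopithecus_montanus, Columba_elegans, Cuon_robustus, Listeria_australis, Meles_arenarius, Oryzias_orientalis, Peromyscus_palustris, Solenopsis_maculatus, Vespa_major.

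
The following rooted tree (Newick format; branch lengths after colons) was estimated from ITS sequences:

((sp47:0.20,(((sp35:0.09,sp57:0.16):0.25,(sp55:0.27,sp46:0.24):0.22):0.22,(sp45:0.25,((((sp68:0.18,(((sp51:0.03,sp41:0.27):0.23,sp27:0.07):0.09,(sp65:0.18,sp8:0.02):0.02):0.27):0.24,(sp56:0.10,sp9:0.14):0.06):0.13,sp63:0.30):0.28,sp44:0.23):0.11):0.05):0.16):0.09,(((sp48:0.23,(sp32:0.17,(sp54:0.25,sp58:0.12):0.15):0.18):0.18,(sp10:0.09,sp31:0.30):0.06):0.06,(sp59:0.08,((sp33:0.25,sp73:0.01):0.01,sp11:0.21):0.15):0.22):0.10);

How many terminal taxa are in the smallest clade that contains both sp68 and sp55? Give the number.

15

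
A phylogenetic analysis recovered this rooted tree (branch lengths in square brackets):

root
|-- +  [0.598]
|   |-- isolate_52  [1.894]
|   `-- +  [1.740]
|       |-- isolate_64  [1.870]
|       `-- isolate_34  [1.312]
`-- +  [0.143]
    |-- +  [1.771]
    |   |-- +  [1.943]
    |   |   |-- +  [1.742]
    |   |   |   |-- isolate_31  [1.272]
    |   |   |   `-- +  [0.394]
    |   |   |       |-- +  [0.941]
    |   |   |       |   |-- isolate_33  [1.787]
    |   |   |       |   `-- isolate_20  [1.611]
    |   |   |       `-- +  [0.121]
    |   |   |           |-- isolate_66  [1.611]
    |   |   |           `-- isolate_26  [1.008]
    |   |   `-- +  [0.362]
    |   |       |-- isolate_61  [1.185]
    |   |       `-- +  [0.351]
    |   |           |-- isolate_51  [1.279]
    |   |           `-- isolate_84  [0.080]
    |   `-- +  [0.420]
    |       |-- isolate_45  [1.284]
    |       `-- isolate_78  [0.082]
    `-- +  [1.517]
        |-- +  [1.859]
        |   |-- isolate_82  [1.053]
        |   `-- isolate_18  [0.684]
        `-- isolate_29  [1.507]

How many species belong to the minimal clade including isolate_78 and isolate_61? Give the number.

The MRCA of isolate_78 and isolate_61 is the node subtending (((isolate_31,((isolate_33,isolate_20),(isolate_66,isolate_26))),(isolate_61,(isolate_51,isolate_84))),(isolate_45,isolate_78)).
That clade contains 10 terminal taxa: isolate_20, isolate_26, isolate_31, isolate_33, isolate_45, isolate_51, isolate_61, isolate_66, isolate_78, isolate_84.

10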